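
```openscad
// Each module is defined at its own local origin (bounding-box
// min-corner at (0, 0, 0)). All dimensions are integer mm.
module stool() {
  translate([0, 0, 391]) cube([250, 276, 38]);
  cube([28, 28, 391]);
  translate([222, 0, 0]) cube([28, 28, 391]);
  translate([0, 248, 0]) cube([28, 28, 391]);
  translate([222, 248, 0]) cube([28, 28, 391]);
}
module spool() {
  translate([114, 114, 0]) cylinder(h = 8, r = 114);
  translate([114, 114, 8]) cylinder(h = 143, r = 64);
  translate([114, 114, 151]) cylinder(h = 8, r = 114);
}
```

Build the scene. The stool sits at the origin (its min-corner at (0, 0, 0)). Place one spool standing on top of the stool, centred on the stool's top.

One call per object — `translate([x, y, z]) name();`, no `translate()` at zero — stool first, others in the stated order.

stool();
translate([11, 24, 429]) spool();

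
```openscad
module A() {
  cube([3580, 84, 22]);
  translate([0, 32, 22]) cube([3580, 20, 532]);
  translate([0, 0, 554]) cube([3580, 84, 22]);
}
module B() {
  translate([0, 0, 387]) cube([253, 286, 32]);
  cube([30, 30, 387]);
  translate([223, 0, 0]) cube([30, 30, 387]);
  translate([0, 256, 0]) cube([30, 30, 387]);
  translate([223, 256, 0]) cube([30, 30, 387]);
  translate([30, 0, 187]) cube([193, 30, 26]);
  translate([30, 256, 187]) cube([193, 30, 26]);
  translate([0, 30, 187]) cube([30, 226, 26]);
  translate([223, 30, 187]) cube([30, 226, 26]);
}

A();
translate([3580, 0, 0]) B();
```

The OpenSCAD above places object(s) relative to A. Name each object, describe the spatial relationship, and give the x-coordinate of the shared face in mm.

A is an I-beam. B is a stool. The stool is against the I-beam's +x side, with their −y faces flush. The x-coordinate of the shared face is 3580 mm.

The I-beam's +x face and the stool's −x face are both at x = 3580 mm.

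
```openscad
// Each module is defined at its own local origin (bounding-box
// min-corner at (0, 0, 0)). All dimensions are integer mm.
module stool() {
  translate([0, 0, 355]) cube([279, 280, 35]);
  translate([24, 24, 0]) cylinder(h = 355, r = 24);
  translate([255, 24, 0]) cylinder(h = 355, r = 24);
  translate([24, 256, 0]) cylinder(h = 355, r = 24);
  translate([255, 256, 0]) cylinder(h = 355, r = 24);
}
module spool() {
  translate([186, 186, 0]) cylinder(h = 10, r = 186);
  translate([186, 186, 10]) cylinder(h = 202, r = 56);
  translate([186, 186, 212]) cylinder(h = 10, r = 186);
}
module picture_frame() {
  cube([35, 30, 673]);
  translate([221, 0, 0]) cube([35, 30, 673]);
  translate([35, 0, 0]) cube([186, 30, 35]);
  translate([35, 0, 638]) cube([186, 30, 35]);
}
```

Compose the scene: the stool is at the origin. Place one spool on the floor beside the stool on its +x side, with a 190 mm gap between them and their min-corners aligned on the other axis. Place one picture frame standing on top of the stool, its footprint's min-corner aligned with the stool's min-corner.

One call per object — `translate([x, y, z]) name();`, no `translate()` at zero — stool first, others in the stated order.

stool();
translate([469, 0, 0]) spool();
translate([0, 0, 390]) picture_frame();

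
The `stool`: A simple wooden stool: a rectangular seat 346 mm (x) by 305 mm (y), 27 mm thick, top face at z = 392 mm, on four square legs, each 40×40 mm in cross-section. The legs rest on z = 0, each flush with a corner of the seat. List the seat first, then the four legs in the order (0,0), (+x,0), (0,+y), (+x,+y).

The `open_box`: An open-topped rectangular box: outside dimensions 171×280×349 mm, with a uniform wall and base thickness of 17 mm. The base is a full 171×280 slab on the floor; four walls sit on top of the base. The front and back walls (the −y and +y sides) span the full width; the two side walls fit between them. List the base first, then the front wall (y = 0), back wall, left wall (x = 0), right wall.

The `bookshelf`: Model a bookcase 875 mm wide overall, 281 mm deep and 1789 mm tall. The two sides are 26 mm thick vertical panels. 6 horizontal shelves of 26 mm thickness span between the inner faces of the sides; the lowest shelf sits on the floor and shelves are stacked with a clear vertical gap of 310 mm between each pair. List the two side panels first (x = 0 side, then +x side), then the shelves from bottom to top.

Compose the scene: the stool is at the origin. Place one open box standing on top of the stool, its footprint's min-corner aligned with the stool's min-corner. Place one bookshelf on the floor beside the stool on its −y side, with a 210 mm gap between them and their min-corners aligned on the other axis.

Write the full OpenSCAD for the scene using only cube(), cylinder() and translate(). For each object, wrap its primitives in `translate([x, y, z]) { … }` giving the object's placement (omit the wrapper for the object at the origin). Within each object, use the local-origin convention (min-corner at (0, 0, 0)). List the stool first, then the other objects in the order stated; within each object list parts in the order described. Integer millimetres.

translate([0, 0, 365]) cube([346, 305, 27]);
cube([40, 40, 365]);
translate([306, 0, 0]) cube([40, 40, 365]);
translate([0, 265, 0]) cube([40, 40, 365]);
translate([306, 265, 0]) cube([40, 40, 365]);
translate([0, 0, 392]) {
  cube([171, 280, 17]);
  translate([0, 0, 17]) cube([171, 17, 332]);
  translate([0, 263, 17]) cube([171, 17, 332]);
  translate([0, 17, 17]) cube([17, 246, 332]);
  translate([154, 17, 17]) cube([17, 246, 332]);
}
translate([0, -491, 0]) {
  cube([26, 281, 1789]);
  translate([849, 0, 0]) cube([26, 281, 1789]);
  translate([26, 0, 0]) cube([823, 281, 26]);
  translate([26, 0, 336]) cube([823, 281, 26]);
  translate([26, 0, 672]) cube([823, 281, 26]);
  translate([26, 0, 1008]) cube([823, 281, 26]);
  translate([26, 0, 1344]) cube([823, 281, 26]);
  translate([26, 0, 1680]) cube([823, 281, 26]);
}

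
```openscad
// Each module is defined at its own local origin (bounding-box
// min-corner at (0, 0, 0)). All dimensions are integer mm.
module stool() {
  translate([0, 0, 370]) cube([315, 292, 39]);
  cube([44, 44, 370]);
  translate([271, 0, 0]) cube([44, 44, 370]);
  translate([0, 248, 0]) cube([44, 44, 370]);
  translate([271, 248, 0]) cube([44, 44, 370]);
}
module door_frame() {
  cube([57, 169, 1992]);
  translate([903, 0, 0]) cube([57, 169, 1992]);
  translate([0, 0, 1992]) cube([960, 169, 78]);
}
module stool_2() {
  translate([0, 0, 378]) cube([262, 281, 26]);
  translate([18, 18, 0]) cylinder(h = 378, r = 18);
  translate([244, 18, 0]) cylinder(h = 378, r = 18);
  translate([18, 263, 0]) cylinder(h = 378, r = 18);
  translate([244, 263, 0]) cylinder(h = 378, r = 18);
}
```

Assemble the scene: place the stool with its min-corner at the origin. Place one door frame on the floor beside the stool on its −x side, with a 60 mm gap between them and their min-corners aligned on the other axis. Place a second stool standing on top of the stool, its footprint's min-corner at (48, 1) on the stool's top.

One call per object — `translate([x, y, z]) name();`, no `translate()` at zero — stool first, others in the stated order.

stool();
translate([-1020, 0, 0]) door_frame();
translate([48, 1, 409]) stool_2();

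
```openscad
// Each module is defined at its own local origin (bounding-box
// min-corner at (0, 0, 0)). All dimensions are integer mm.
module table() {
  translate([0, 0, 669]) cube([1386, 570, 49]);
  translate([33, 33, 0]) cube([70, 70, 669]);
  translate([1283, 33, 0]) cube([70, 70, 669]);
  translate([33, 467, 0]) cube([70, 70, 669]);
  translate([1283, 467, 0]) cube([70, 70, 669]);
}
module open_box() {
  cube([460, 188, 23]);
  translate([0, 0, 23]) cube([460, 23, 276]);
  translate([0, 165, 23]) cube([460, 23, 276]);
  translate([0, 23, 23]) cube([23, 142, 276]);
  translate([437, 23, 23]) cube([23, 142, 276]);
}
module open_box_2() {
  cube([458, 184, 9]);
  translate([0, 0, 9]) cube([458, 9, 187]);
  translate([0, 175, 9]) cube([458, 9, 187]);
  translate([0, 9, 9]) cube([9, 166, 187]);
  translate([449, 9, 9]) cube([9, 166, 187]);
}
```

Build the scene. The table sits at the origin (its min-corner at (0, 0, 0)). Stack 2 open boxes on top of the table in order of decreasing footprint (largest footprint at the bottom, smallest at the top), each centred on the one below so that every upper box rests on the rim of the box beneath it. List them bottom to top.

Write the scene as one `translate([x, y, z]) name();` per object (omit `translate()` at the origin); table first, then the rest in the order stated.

table();
translate([463, 191, 718]) open_box();
translate([464, 193, 1017]) open_box_2();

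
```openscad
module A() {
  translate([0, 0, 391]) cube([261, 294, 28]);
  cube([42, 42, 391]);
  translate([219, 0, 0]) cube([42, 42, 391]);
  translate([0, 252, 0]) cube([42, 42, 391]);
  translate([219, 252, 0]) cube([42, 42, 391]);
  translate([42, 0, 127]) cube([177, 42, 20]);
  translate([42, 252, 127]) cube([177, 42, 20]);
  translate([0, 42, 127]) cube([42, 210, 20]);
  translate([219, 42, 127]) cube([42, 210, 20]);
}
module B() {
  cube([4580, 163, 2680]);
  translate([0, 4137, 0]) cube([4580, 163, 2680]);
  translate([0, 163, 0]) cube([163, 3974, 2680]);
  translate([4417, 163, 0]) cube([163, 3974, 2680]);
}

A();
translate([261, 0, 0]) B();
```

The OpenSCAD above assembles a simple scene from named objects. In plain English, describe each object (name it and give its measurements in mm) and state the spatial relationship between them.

A is a four-legged stool. The seat is 261×294 mm, 28 mm thick, top at z = 419 mm. It stands on four square legs, each 42×42 mm in cross-section, from z = 0 to the seat underside, each flush with a corner of the seat. Four stretchers, 42 mm wide and 20 mm tall, connect adjacent legs with their undersides at z = 127 mm, each running between the inner faces of the legs it joins and aligned with the legs' outer faces on the other axis.

B is a box-shaped house frame (walls only): outside footprint 4580×4300 mm, wall height 2680 mm, wall thickness 163 mm. The two y-facing walls run the full x-width; the two x-facing walls fit between the inner faces of the y-facing walls.

The house frame is against the stool's +x side, with their −y faces flush.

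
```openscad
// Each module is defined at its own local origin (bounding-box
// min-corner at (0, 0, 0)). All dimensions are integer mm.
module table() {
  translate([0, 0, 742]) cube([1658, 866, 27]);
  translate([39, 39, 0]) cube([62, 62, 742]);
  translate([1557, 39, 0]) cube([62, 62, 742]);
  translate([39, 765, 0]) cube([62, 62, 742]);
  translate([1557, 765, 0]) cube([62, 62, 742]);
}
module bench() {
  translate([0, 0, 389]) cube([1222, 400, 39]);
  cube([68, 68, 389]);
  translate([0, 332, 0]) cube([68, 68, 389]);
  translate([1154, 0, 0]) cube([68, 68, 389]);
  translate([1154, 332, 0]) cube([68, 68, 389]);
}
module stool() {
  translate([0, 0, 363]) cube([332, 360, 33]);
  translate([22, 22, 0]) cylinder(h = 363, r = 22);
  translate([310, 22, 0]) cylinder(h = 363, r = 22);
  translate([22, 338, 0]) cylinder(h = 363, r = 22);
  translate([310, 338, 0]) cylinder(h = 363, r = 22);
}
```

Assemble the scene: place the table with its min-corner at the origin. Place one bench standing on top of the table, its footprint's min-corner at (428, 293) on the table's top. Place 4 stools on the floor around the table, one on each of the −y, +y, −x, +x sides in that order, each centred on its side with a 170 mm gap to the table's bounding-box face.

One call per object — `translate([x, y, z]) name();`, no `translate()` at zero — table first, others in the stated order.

table();
translate([428, 293, 769]) bench();
translate([663, -530, 0]) stool();
translate([663, 1036, 0]) stool();
translate([-502, 253, 0]) stool();
translate([1828, 253, 0]) stool();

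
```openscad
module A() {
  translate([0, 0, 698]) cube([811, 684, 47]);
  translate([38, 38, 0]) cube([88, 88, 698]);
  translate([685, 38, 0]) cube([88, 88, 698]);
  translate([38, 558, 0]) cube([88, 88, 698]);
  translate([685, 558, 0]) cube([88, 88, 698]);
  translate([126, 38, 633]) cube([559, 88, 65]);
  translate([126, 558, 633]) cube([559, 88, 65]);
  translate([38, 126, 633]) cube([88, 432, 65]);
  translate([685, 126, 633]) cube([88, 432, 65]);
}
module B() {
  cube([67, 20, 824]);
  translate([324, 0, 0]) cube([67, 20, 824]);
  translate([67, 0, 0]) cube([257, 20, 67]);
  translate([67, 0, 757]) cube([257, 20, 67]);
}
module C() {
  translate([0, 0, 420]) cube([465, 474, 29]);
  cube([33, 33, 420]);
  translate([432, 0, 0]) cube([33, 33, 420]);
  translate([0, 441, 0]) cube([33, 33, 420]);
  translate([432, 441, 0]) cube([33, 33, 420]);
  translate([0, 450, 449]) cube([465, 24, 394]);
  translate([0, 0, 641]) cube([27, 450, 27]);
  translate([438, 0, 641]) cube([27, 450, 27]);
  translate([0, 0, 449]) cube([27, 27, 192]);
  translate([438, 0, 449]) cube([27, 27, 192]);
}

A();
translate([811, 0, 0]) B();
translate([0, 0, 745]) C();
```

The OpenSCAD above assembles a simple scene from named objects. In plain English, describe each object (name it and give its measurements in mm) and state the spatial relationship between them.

A is a table: top 811 mm (x) × 684 mm (y), 47 mm thick, upper face at z = 745 mm, on four 88×88 mm square legs, each inset 38 mm from the nearest pair of top edges, running from z = 0 to the bottom of the top. Four apron rails, 88 mm thick and 65 mm tall, run between adjacent legs with their top edges flush with the underside of the top and their outer faces flush with the legs' outer faces.

B is a rectangular picture frame lying in the x–z plane (depth along y). The opening is 257 mm wide (x) by 690 mm tall (z), surrounded by a border 67 mm wide on all four sides. The frame is 20 mm deep and is made of two full-height vertical stiles with two horizontal rails fitted between them.

C is a chair: 465×474 mm seat, 29 mm thick, top at z = 449 mm, on four 33 mm square corner legs flush with the seat edges. A 24 mm thick backrest slab spans the full seat width, extending 394 mm above the seat top, its back face flush with the seat's +y edge. Two armrests of 27×27 mm section run along each side from the seat's front edge to the front of the backrest, top faces 219 mm above the seat top and outer faces flush with the seat's x-edges; a 27×27 mm post under the front of each armrest stands on the seat at the front corner.

The picture frame is against the table's +x side, with their −y faces flush. The chair is on top of the table.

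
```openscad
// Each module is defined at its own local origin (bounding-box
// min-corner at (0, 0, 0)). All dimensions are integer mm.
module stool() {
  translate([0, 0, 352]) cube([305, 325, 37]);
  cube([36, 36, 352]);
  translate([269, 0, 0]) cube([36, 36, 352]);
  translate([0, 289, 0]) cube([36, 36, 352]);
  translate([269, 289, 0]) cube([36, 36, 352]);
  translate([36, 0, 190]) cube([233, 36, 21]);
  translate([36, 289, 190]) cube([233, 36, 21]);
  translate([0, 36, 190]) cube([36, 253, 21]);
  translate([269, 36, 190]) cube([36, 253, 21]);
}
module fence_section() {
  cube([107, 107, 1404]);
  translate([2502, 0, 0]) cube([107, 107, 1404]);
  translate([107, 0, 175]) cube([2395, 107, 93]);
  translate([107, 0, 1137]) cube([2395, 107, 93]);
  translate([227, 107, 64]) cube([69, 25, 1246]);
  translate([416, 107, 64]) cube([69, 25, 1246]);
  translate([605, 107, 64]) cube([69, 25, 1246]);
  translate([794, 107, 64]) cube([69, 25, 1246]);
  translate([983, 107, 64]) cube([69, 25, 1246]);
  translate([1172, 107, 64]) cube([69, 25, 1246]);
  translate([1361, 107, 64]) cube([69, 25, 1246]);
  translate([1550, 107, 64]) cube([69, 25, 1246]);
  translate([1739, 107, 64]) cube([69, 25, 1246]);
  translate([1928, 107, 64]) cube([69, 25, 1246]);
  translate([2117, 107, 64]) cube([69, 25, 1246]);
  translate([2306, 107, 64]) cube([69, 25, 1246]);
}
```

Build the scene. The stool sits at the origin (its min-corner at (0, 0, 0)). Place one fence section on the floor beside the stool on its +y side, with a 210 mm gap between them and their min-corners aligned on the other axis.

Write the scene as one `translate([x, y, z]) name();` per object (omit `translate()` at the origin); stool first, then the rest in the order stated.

stool();
translate([0, 535, 0]) fence_section();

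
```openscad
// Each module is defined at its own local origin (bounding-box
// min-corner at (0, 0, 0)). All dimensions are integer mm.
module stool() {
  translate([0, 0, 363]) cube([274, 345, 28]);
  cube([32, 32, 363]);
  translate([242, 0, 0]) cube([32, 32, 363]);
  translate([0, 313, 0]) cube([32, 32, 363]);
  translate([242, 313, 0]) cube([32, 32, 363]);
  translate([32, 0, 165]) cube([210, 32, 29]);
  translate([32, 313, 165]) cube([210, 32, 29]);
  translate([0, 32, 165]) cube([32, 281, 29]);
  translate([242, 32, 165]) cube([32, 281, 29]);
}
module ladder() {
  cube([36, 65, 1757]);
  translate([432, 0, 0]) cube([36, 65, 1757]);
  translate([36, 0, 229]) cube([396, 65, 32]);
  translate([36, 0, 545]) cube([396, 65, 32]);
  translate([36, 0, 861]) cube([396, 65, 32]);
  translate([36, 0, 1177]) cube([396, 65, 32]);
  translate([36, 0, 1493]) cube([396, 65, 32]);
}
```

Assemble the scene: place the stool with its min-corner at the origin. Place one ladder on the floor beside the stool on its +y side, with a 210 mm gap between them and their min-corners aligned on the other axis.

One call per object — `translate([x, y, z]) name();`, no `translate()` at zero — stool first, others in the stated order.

stool();
translate([0, 555, 0]) ladder();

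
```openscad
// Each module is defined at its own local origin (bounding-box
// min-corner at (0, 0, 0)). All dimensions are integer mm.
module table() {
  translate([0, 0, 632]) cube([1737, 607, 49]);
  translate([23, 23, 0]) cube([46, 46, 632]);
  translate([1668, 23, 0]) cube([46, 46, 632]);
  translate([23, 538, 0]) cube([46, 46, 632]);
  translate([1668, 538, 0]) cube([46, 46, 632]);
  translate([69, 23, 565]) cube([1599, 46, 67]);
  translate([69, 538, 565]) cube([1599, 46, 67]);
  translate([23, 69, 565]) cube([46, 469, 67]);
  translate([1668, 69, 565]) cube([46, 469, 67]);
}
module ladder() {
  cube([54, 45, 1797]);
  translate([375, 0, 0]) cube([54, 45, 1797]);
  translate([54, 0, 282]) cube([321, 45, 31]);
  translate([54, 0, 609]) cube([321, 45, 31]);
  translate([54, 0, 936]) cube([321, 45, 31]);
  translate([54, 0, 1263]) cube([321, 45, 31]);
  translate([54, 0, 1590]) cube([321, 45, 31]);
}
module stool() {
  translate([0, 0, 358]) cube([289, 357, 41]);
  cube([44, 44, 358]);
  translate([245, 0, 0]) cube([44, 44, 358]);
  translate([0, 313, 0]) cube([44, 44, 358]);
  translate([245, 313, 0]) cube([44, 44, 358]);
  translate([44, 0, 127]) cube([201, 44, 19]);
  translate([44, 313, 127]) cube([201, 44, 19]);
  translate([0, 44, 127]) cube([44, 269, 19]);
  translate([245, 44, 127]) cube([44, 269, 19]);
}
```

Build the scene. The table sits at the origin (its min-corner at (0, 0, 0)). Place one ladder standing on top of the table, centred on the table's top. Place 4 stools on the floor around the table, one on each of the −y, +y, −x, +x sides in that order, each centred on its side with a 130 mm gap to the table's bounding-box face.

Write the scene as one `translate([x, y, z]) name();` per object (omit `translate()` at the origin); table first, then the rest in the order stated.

table();
translate([654, 281, 681]) ladder();
translate([724, -487, 0]) stool();
translate([724, 737, 0]) stool();
translate([-419, 125, 0]) stool();
translate([1867, 125, 0]) stool();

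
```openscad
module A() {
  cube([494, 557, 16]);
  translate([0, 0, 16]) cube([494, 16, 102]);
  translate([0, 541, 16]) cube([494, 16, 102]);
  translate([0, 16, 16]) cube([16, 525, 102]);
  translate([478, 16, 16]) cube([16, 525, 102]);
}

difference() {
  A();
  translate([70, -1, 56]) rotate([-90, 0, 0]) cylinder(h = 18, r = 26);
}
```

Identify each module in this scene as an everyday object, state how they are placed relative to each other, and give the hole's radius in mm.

A is an open box. The open box has a circular hole through its front wall. The hole's radius is 26 mm.

The subtracted cylinder has r = 26 mm.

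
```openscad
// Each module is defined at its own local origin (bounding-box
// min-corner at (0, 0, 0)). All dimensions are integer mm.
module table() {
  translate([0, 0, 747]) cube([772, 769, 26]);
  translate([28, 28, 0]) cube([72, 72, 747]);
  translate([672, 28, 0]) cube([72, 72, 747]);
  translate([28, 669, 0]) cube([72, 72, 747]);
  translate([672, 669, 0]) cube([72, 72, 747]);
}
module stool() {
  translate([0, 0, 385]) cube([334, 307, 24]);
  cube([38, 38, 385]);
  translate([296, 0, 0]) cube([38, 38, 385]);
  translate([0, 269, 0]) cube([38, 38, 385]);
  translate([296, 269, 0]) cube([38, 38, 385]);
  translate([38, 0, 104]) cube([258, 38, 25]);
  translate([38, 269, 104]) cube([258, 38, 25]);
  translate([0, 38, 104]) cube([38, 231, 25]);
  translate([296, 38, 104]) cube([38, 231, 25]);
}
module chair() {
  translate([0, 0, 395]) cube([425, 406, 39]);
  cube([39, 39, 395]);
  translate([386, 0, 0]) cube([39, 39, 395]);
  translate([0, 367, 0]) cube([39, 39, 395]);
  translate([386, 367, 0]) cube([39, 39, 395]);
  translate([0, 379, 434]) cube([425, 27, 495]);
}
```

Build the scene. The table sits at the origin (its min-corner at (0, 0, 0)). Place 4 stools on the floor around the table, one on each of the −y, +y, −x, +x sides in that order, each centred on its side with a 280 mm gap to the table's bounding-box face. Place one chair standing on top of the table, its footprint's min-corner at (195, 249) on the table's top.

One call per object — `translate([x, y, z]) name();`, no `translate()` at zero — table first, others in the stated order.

table();
translate([219, -587, 0]) stool();
translate([219, 1049, 0]) stool();
translate([-614, 231, 0]) stool();
translate([1052, 231, 0]) stool();
translate([195, 249, 773]) chair();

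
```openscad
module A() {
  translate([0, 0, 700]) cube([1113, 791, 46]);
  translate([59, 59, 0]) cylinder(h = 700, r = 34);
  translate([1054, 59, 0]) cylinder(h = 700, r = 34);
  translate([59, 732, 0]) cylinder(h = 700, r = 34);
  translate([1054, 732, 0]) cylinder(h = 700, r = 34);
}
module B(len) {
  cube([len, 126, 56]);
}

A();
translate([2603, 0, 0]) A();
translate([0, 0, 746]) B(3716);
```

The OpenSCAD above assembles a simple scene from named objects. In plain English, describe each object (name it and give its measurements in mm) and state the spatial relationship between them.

A is a table with a 1113×791 mm rectangular top, 46 mm thick, top surface at z = 746 mm, supported by four round legs of 68 mm diameter, each leg's bounding box inset 25 mm from the nearest pair of top edges, running from the floor.

B is a rectangular beam 3716 mm long (x), 126 mm deep (y), 56 mm thick (z).

The beam spans the tops of two tables placed 1490 mm apart, resting at z = 746 mm.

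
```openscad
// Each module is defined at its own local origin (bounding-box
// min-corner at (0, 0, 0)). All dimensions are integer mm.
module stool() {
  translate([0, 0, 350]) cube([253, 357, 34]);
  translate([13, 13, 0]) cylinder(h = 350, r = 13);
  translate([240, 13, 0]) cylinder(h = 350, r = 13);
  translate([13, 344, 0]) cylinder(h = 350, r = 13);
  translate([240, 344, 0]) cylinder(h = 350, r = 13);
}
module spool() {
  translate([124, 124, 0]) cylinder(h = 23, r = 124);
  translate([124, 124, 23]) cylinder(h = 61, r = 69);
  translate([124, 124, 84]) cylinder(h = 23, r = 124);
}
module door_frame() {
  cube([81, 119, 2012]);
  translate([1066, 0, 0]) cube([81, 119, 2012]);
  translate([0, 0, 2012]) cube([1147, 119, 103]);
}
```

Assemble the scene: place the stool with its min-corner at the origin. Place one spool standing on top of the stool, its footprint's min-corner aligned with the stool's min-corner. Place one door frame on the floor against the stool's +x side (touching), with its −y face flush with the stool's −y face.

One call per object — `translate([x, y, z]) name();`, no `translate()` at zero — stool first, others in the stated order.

stool();
translate([0, 0, 384]) spool();
translate([253, 0, 0]) door_frame();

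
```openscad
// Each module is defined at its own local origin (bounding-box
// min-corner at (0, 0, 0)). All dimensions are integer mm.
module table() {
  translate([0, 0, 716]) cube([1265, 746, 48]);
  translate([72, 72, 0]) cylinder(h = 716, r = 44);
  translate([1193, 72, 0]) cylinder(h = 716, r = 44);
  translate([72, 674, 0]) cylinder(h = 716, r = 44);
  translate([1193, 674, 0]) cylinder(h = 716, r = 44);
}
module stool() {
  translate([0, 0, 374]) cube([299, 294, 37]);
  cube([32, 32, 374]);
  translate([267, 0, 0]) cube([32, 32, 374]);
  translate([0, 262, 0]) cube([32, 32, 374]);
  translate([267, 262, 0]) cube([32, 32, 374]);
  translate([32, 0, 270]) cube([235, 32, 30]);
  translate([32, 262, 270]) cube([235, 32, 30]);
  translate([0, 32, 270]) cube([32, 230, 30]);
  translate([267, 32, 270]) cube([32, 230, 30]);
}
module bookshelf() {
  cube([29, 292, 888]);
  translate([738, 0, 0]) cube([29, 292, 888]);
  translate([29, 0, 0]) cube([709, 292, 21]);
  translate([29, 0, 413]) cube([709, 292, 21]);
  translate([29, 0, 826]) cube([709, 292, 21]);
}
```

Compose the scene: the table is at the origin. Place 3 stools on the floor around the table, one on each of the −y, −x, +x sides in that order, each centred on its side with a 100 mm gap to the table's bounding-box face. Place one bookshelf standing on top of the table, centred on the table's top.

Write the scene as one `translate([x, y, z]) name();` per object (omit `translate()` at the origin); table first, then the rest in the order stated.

table();
translate([483, -394, 0]) stool();
translate([-399, 226, 0]) stool();
translate([1365, 226, 0]) stool();
translate([249, 227, 764]) bookshelf();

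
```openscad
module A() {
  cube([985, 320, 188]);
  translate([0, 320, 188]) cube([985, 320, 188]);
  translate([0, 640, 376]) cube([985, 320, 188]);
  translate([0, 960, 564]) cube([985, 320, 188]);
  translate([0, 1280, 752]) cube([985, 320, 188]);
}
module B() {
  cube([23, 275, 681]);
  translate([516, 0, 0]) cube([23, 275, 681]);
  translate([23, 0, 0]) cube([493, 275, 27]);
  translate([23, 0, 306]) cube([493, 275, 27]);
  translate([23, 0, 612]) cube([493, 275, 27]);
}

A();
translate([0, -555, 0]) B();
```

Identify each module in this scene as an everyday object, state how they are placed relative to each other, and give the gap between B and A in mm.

The bookshelf's nearest face is 280 mm from the staircase's −y face.

A is a staircase. B is a bookshelf. The bookshelf is on the floor beside the staircase on its −y side. The gap between the bookshelf and the staircase is 280 mm.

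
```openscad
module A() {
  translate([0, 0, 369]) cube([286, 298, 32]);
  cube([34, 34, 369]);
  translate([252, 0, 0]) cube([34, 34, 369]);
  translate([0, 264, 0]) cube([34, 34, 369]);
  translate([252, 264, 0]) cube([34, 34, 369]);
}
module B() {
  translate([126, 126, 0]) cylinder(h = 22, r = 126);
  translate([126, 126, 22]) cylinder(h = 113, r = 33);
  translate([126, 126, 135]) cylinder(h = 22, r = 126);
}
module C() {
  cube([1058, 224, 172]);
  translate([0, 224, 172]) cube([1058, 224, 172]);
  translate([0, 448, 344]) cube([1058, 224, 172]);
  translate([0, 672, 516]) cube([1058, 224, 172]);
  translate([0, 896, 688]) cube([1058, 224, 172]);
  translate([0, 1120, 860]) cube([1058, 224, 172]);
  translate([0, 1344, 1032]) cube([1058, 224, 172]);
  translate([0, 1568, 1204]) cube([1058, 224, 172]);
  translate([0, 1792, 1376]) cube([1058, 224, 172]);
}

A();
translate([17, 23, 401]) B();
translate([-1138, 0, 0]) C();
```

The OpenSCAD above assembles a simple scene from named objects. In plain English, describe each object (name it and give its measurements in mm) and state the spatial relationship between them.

A is a simple wooden stool: a rectangular seat 286 mm (x) by 298 mm (y), 32 mm thick, top face at z = 401 mm, on four square legs, each 34×34 mm in cross-section. The legs rest on z = 0, each flush with a corner of the seat.

B is a spool: two coaxial disc flanges of radius 126 mm and thickness 22 mm, joined by a core cylinder of radius 33 mm and height 113 mm. The lower flange rests on z = 0 and the three cylinders share a vertical axis.

C is a run of 9 identical solid stair steps. Each tread is 1058×224 mm and each step block is 172 mm high. Step 1 rests on the floor; step k is offset from step 1 by (k−1)×224 mm in y and (k−1)×172 mm in z.

The spool is on top of the stool, centred. The staircase is on the floor beside the stool on its −x side.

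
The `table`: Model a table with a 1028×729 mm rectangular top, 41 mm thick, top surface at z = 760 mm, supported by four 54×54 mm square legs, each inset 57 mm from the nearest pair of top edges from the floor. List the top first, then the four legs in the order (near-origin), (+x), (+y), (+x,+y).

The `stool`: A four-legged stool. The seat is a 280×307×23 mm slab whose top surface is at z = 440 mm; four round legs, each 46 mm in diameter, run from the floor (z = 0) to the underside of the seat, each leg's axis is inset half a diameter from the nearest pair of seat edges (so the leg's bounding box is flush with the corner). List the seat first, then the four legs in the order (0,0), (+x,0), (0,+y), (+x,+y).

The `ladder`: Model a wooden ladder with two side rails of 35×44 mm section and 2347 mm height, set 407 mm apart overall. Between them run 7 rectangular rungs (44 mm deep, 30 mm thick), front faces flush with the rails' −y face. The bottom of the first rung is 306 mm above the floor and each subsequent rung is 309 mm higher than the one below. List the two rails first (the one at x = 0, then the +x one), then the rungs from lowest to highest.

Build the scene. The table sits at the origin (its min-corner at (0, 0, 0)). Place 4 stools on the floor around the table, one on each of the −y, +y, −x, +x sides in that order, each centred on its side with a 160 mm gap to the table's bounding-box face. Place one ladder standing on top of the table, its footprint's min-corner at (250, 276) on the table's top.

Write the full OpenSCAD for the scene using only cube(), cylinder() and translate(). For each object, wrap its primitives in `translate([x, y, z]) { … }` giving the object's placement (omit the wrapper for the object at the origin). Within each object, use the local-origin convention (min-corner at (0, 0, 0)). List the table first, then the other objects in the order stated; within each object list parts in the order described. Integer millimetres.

translate([0, 0, 719]) cube([1028, 729, 41]);
translate([57, 57, 0]) cube([54, 54, 719]);
translate([917, 57, 0]) cube([54, 54, 719]);
translate([57, 618, 0]) cube([54, 54, 719]);
translate([917, 618, 0]) cube([54, 54, 719]);
translate([374, -467, 0]) {
  translate([0, 0, 417]) cube([280, 307, 23]);
  translate([23, 23, 0]) cylinder(h = 417, r = 23);
  translate([257, 23, 0]) cylinder(h = 417, r = 23);
  translate([23, 284, 0]) cylinder(h = 417, r = 23);
  translate([257, 284, 0]) cylinder(h = 417, r = 23);
}
translate([374, 889, 0]) {
  translate([0, 0, 417]) cube([280, 307, 23]);
  translate([23, 23, 0]) cylinder(h = 417, r = 23);
  translate([257, 23, 0]) cylinder(h = 417, r = 23);
  translate([23, 284, 0]) cylinder(h = 417, r = 23);
  translate([257, 284, 0]) cylinder(h = 417, r = 23);
}
translate([-440, 211, 0]) {
  translate([0, 0, 417]) cube([280, 307, 23]);
  translate([23, 23, 0]) cylinder(h = 417, r = 23);
  translate([257, 23, 0]) cylinder(h = 417, r = 23);
  translate([23, 284, 0]) cylinder(h = 417, r = 23);
  translate([257, 284, 0]) cylinder(h = 417, r = 23);
}
translate([1188, 211, 0]) {
  translate([0, 0, 417]) cube([280, 307, 23]);
  translate([23, 23, 0]) cylinder(h = 417, r = 23);
  translate([257, 23, 0]) cylinder(h = 417, r = 23);
  translate([23, 284, 0]) cylinder(h = 417, r = 23);
  translate([257, 284, 0]) cylinder(h = 417, r = 23);
}
translate([250, 276, 760]) {
  cube([35, 44, 2347]);
  translate([372, 0, 0]) cube([35, 44, 2347]);
  translate([35, 0, 306]) cube([337, 44, 30]);
  translate([35, 0, 615]) cube([337, 44, 30]);
  translate([35, 0, 924]) cube([337, 44, 30]);
  translate([35, 0, 1233]) cube([337, 44, 30]);
  translate([35, 0, 1542]) cube([337, 44, 30]);
  translate([35, 0, 1851]) cube([337, 44, 30]);
  translate([35, 0, 2160]) cube([337, 44, 30]);
}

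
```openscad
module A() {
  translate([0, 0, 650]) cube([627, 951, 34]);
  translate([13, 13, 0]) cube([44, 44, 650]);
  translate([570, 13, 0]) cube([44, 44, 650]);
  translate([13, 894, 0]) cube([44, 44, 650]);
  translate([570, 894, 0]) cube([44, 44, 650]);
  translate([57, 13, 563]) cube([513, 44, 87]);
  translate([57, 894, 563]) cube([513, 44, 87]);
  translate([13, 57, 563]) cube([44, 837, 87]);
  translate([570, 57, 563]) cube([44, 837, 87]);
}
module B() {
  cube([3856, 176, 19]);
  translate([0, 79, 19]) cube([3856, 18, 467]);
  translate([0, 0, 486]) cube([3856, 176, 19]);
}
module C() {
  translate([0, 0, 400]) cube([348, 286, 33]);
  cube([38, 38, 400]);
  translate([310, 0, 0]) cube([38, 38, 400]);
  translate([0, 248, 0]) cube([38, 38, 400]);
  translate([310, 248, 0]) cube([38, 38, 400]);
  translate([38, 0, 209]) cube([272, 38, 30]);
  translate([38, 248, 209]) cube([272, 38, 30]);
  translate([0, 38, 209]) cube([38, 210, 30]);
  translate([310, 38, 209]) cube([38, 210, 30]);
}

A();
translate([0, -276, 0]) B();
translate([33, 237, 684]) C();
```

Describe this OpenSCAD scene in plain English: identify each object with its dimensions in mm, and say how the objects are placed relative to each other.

A is a table with a 627×951 mm rectangular top, 34 mm thick, top surface at z = 684 mm, supported by four 44×44 mm square legs, each inset 13 mm from the nearest pair of top edges, running from the floor. Four apron rails, 44 mm thick and 87 mm tall, run between adjacent legs with their top edges flush with the underside of the top and their outer faces flush with the legs' outer faces.

B is an I-beam lying along x, 3856 mm long. Overall section height 505 mm. Two flanges 176 mm wide (y) and 19 mm thick, one on the floor and one at the top; a web 18 mm thick runs between them, centred on the flange width.

C is a four-legged stool. The seat is 348×286 mm, 33 mm thick, top at z = 433 mm. It stands on four square legs, each 38×38 mm in cross-section, from z = 0 to the seat underside, each flush with a corner of the seat. Four stretchers, 38 mm wide and 30 mm tall, connect adjacent legs with their undersides at z = 209 mm, each running between the inner faces of the legs it joins and aligned with the legs' outer faces on the other axis.

The I-beam is on the floor beside the table on its −y side. The stool is on top of the table.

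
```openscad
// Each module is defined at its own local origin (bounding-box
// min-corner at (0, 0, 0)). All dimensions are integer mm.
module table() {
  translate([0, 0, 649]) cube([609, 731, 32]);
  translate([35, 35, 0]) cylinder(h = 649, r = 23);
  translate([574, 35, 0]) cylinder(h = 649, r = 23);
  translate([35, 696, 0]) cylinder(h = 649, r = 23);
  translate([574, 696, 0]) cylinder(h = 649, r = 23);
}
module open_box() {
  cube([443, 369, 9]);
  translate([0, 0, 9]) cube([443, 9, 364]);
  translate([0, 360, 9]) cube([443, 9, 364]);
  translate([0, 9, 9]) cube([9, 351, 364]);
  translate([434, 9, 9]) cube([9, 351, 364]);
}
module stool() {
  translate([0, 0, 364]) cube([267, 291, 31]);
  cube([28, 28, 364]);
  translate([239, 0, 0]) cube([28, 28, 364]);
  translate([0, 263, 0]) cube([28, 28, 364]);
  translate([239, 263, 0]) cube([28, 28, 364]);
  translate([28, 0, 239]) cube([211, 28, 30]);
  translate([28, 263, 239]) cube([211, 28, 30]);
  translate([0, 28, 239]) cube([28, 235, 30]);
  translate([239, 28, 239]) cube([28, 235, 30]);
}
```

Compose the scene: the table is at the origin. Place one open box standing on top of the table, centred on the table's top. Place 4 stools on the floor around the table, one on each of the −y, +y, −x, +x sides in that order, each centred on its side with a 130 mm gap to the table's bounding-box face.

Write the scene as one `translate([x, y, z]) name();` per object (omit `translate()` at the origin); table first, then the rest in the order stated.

table();
translate([83, 181, 681]) open_box();
translate([171, -421, 0]) stool();
translate([171, 861, 0]) stool();
translate([-397, 220, 0]) stool();
translate([739, 220, 0]) stool();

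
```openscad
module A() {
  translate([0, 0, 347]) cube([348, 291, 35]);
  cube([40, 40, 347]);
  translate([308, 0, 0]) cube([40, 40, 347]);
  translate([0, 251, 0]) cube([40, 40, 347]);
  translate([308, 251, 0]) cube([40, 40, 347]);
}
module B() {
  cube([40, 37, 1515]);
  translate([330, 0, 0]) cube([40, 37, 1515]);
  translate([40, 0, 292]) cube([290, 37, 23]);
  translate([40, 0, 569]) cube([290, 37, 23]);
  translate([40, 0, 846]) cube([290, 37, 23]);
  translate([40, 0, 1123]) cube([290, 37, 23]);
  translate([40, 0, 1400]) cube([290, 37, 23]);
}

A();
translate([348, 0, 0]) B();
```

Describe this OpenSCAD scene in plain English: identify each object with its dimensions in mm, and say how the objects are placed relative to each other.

A is a four-legged stool. The seat is 348×291 mm, 35 mm thick, top at z = 382 mm. It stands on four square legs, each 40×40 mm in cross-section, from z = 0 to the seat underside, each flush with a corner of the seat.

B is a straight ladder. Two 40×37 mm vertical rails, 1515 mm tall, stand 370 mm apart (outside-to-outside) with their front faces coplanar on the −y side. 5 rungs, each 37 mm deep and 23 mm tall, span between the inner faces of the rails, front faces flush with the rails. The lowest rung's underside is at z = 292 mm and rungs are spaced 277 mm apart (underside to underside).

The ladder is against the stool's +x side, with their −y faces flush.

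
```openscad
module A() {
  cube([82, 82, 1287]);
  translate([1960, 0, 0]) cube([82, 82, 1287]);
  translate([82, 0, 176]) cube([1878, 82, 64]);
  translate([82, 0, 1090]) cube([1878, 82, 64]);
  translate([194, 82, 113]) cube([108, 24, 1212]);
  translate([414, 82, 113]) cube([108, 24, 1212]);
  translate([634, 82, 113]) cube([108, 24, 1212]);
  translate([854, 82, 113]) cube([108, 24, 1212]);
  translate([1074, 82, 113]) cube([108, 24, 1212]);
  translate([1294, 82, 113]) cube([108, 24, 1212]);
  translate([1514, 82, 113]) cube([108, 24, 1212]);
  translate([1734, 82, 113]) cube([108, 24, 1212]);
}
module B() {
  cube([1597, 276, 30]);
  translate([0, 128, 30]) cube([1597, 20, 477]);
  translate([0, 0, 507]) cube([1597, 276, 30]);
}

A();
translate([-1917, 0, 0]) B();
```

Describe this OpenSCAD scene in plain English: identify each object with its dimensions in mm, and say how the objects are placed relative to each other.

A is a fence section. Two 82×82 mm posts, 1287 mm tall, stand on the floor with a clear span of 1878 mm between their inner faces. Two horizontal rails of 82×64 mm section span the gap between the posts with their undersides at z = 176 mm and z = 1090 mm, flush with the posts' −y face. 8 pickets, each 108 mm wide, 24 mm thick and 1212 mm tall, are fixed to the +y face of the rails with their bottoms at z = 113 mm, evenly spaced across the span with equal gaps (rounded down to the nearest mm) at the −x end and between each pair — any rounding remainder accumulates at the +x end.

B is an I-beam lying along x, 1597 mm long. Overall section height 537 mm. Two flanges 276 mm wide (y) and 30 mm thick, one on the floor and one at the top; a web 20 mm thick runs between them, centred on the flange width.

The I-beam is on the floor beside the fence section on its −x side.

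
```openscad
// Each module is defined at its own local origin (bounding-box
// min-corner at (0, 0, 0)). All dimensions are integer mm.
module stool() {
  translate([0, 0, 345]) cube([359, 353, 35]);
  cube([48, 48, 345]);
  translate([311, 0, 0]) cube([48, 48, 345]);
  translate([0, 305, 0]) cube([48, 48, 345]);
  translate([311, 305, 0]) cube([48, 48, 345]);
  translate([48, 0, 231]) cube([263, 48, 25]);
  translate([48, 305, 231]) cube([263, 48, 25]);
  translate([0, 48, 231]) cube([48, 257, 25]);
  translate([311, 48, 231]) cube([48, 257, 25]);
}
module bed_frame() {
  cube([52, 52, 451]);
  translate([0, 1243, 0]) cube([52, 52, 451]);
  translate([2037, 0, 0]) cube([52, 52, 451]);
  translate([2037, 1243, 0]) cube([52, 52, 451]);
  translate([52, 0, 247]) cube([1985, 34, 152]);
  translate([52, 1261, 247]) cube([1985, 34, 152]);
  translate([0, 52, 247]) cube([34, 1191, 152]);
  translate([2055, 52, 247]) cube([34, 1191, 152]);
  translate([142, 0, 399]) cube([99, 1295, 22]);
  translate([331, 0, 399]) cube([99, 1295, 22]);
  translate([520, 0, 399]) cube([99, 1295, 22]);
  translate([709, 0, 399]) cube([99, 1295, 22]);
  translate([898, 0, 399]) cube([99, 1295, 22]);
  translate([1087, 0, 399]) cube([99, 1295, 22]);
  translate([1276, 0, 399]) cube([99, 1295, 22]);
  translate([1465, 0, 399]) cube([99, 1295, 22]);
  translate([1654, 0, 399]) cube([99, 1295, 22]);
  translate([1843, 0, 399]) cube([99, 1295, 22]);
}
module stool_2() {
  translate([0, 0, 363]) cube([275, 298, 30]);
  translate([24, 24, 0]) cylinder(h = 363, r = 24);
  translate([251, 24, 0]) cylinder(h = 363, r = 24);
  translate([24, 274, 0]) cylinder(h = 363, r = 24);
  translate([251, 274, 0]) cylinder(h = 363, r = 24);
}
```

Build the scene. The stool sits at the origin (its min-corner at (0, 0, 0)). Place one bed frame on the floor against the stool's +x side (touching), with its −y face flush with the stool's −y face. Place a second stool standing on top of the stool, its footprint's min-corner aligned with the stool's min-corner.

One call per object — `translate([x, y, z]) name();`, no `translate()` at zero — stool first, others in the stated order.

stool();
translate([359, 0, 0]) bed_frame();
translate([0, 0, 380]) stool_2();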